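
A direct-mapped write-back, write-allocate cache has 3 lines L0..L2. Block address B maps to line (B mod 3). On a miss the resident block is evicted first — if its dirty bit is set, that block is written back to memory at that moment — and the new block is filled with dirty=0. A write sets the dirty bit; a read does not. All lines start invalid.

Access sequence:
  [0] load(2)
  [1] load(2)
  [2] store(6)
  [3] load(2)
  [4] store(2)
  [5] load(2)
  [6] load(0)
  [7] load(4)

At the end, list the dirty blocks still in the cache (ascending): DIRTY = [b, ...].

  0 | R B2 → L2 miss [-]
  1 | R B2 → L2 hit [-]
  2 | W B6 → L0 miss [D]
  3 | R B2 → L2 hit [-]
  4 | W B2 → L2 hit [D]
  5 | R B2 → L2 hit [D]
  6 | R B0 → L0 miss wb→B6 [-]
  7 | R B4 → L1 miss [-]

DIRTY = [2]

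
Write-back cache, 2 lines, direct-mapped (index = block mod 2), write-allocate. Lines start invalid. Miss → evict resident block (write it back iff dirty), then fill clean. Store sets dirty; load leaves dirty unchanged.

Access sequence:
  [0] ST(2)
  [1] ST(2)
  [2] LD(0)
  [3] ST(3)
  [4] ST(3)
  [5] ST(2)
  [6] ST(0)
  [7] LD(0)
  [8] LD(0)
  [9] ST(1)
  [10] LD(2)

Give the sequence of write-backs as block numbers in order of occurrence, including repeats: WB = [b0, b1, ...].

WB = [2, 2, 3, 0]

0: W B2 -> L0 miss  d=D]
1: W B2 -> L0 hit  d=D]
2: R B0 -> L0 miss wb->B2  d=-]
3: W B3 -> L1 miss  d=D]
4: W B3 -> L1 hit  d=D]
5: W B2 -> L0 miss  d=D]
6: W B0 -> L0 miss wb->B2  d=D]
7: R B0 -> L0 hit  d=D]
8: R B0 -> L0 hit  d=D]
9: W B1 -> L1 miss wb->B3  d=D]
10: R B2 -> L0 miss wb->B0  d=-]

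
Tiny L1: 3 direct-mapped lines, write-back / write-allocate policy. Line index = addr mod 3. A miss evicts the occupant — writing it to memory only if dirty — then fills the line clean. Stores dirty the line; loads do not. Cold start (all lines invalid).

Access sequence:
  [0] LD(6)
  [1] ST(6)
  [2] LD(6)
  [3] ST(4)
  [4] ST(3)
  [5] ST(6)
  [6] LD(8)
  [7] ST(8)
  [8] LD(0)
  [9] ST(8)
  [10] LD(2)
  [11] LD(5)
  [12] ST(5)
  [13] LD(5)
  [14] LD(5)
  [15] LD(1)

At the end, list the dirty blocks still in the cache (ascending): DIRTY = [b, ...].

DIRTY = [5]

0: R B6 → L0 miss [-]
1: W B6 → L0 hit [D]
2: R B6 → L0 hit [D]
3: W B4 → L1 miss [D]
4: W B3 → L0 miss wb→B6 [D]
5: W B6 → L0 miss wb→B3 [D]
6: R B8 → L2 miss [-]
7: W B8 → L2 hit [D]
8: R B0 → L0 miss wb→B6 [-]
9: W B8 → L2 hit [D]
10: R B2 → L2 miss wb→B8 [-]
11: R B5 → L2 miss [-]
12: W B5 → L2 hit [D]
13: R B5 → L2 hit [D]
14: R B5 → L2 hit [D]
15: R B1 → L1 miss wb→B4 [-]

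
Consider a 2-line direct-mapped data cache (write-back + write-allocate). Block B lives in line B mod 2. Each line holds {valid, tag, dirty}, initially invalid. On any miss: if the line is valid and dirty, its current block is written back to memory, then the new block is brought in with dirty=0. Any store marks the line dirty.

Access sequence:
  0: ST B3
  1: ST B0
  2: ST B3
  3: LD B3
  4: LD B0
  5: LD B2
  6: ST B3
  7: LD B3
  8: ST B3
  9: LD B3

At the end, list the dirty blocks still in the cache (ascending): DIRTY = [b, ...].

DIRTY = [3]

  0 | W B3 → L1 miss [D]
  1 | W B0 → L0 miss [D]
  2 | W B3 → L1 hit [D]
  3 | R B3 → L1 hit [D]
  4 | R B0 → L0 hit [D]
  5 | R B2 → L0 miss wb→B0 [-]
  6 | W B3 → L1 hit [D]
  7 | R B3 → L1 hit [D]
  8 | W B3 → L1 hit [D]
  9 | R B3 → L1 hit [D]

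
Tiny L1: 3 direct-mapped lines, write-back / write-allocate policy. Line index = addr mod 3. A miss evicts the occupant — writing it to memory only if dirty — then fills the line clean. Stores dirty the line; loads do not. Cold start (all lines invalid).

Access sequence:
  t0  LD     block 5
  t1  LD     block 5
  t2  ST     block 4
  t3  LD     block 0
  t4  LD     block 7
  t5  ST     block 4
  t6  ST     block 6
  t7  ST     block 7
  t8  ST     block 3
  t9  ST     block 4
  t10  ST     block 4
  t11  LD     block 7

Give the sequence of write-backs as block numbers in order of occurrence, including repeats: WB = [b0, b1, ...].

WB = [4, 4, 6, 7, 4]

  0 | R B5 → L2 miss [-]
  1 | R B5 → L2 hit [-]
  2 | W B4 → L1 miss [D]
  3 | R B0 → L0 miss [-]
  4 | R B7 → L1 miss wb→B4 [-]
  5 | W B4 → L1 miss [D]
  6 | W B6 → L0 miss [D]
  7 | W B7 → L1 miss wb→B4 [D]
  8 | W B3 → L0 miss wb→B6 [D]
  9 | W B4 → L1 miss wb→B7 [D]
  10 | W B4 → L1 hit [D]
  11 | R B7 → L1 miss wb→B4 [-]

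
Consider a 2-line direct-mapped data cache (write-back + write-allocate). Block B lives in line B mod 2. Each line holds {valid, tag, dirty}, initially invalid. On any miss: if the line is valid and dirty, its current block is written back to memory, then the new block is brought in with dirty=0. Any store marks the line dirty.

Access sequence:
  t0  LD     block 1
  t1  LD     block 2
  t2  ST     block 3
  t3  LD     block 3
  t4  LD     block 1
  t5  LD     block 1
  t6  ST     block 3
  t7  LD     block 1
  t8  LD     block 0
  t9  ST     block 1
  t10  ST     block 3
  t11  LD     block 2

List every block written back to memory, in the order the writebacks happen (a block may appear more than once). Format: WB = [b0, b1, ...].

0: R B1 → L1 miss [-]
1: R B2 → L0 miss [-]
2: W B3 → L1 miss [D]
3: R B3 → L1 hit [D]
4: R B1 → L1 miss wb→B3 [-]
5: R B1 → L1 hit [-]
6: W B3 → L1 miss [D]
7: R B1 → L1 miss wb→B3 [-]
8: R B0 → L0 miss [-]
9: W B1 → L1 hit [D]
10: W B3 → L1 miss wb→B1 [D]
11: R B2 → L0 miss [-]

WB = [3, 3, 1]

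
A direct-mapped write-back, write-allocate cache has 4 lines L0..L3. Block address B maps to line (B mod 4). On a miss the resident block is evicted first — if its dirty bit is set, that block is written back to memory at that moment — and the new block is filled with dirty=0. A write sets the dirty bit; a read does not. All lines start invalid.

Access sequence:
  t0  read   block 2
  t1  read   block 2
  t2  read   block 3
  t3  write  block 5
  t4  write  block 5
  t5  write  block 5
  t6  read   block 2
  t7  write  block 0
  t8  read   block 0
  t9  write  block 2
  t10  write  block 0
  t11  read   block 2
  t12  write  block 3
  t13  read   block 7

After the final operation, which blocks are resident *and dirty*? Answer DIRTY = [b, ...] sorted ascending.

0: R B2 → L2 miss [-]
1: R B2 → L2 hit [-]
2: R B3 → L3 miss [-]
3: W B5 → L1 miss [D]
4: W B5 → L1 hit [D]
5: W B5 → L1 hit [D]
6: R B2 → L2 hit [-]
7: W B0 → L0 miss [D]
8: R B0 → L0 hit [D]
9: W B2 → L2 hit [D]
10: W B0 → L0 hit [D]
11: R B2 → L2 hit [D]
12: W B3 → L3 hit [D]
13: R B7 → L3 miss wb→B3 [-]

DIRTY = [0, 2, 5]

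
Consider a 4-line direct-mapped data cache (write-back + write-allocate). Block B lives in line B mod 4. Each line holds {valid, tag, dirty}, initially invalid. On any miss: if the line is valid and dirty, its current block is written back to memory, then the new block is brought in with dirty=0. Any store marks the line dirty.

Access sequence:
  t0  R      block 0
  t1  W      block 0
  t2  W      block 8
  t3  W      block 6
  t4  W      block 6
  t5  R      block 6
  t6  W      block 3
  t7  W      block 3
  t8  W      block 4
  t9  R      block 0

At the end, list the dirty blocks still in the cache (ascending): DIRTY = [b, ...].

0: R B0 -> L0 miss  d=-]
1: W B0 -> L0 hit  d=D]
2: W B8 -> L0 miss wb->B0  d=D]
3: W B6 -> L2 miss  d=D]
4: W B6 -> L2 hit  d=D]
5: R B6 -> L2 hit  d=D]
6: W B3 -> L3 miss  d=D]
7: W B3 -> L3 hit  d=D]
8: W B4 -> L0 miss wb->B8  d=D]
9: R B0 -> L0 miss wb->B4  d=-]

DIRTY = [3, 6]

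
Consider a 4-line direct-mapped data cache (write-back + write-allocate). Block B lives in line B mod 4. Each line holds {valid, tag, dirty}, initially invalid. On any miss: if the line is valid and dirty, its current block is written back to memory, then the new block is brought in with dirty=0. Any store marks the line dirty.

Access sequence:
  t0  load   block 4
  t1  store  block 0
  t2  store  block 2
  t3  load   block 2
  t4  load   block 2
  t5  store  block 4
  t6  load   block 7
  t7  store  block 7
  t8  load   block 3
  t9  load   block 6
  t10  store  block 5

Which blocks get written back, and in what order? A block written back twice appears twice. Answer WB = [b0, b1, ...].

WB = [0, 7, 2]

  0 | R B4 → L0 miss [-]
  1 | W B0 → L0 miss [D]
  2 | W B2 → L2 miss [D]
  3 | R B2 → L2 hit [D]
  4 | R B2 → L2 hit [D]
  5 | W B4 → L0 miss wb→B0 [D]
  6 | R B7 → L3 miss [-]
  7 | W B7 → L3 hit [D]
  8 | R B3 → L3 miss wb→B7 [-]
  9 | R B6 → L2 miss wb→B2 [-]
  10 | W B5 → L1 miss [D]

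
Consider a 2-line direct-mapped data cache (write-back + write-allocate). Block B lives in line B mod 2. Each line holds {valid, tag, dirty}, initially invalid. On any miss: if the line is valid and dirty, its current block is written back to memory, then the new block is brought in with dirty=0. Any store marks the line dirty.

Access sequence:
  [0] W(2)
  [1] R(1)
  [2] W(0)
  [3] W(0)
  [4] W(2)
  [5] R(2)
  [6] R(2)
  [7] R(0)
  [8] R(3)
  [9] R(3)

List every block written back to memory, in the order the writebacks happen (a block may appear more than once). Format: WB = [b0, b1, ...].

WB = [2, 0, 2]

0: W B2 -> L0 miss  d=D]
1: R B1 -> L1 miss  d=-]
2: W B0 -> L0 miss wb->B2  d=D]
3: W B0 -> L0 hit  d=D]
4: W B2 -> L0 miss wb->B0  d=D]
5: R B2 -> L0 hit  d=D]
6: R B2 -> L0 hit  d=D]
7: R B0 -> L0 miss wb->B2  d=-]
8: R B3 -> L1 miss  d=-]
9: R B3 -> L1 hit  d=-]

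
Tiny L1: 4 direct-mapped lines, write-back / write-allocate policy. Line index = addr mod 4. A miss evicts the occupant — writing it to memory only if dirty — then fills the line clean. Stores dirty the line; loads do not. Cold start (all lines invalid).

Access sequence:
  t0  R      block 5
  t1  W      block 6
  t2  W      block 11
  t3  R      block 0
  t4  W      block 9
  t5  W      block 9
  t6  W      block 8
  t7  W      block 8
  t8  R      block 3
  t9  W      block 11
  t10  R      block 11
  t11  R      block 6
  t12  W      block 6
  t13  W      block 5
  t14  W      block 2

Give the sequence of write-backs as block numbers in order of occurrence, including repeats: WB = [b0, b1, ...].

WB = [11, 9, 6]

0: R B5 -> L1 miss  d=-]
1: W B6 -> L2 miss  d=D]
2: W B11 -> L3 miss  d=D]
3: R B0 -> L0 miss  d=-]
4: W B9 -> L1 miss  d=D]
5: W B9 -> L1 hit  d=D]
6: W B8 -> L0 miss  d=D]
7: W B8 -> L0 hit  d=D]
8: R B3 -> L3 miss wb->B11  d=-]
9: W B11 -> L3 miss  d=D]
10: R B11 -> L3 hit  d=D]
11: R B6 -> L2 hit  d=D]
12: W B6 -> L2 hit  d=D]
13: W B5 -> L1 miss wb->B9  d=D]
14: W B2 -> L2 miss wb->B6  d=D]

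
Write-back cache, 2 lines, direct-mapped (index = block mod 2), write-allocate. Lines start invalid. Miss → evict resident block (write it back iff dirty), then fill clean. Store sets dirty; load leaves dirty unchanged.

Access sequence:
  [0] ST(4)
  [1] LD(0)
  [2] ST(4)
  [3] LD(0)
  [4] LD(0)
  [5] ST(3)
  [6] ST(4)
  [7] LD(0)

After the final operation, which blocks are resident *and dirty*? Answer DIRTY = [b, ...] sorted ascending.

0: W B4 → L0 miss [D]
1: R B0 → L0 miss wb→B4 [-]
2: W B4 → L0 miss [D]
3: R B0 → L0 miss wb→B4 [-]
4: R B0 → L0 hit [-]
5: W B3 → L1 miss [D]
6: W B4 → L0 miss [D]
7: R B0 → L0 miss wb→B4 [-]

DIRTY = [3]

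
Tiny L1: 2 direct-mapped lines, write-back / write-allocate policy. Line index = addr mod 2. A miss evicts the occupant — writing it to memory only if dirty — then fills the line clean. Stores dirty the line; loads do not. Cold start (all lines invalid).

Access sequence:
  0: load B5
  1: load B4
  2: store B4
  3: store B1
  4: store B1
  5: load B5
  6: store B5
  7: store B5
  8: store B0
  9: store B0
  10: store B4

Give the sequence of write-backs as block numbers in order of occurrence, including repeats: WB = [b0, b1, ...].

  0 | R B5 → L1 miss [-]
  1 | R B4 → L0 miss [-]
  2 | W B4 → L0 hit [D]
  3 | W B1 → L1 miss [D]
  4 | W B1 → L1 hit [D]
  5 | R B5 → L1 miss wb→B1 [-]
  6 | W B5 → L1 hit [D]
  7 | W B5 → L1 hit [D]
  8 | W B0 → L0 miss wb→B4 [D]
  9 | W B0 → L0 hit [D]
  10 | W B4 → L0 miss wb→B0 [D]

WB = [1, 4, 0]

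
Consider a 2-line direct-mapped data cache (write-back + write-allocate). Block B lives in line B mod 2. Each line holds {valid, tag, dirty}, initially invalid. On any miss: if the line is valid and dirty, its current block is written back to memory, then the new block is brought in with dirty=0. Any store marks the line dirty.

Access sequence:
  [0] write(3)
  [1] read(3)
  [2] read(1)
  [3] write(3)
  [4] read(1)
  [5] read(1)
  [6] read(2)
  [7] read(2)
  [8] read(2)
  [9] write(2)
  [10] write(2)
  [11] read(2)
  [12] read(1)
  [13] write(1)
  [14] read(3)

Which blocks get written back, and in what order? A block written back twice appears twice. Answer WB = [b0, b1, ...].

WB = [3, 3, 1]

0: W B3 → L1 miss [D]
1: R B3 → L1 hit [D]
2: R B1 → L1 miss wb→B3 [-]
3: W B3 → L1 miss [D]
4: R B1 → L1 miss wb→B3 [-]
5: R B1 → L1 hit [-]
6: R B2 → L0 miss [-]
7: R B2 → L0 hit [-]
8: R B2 → L0 hit [-]
9: W B2 → L0 hit [D]
10: W B2 → L0 hit [D]
11: R B2 → L0 hit [D]
12: R B1 → L1 hit [-]
13: W B1 → L1 hit [D]
14: R B3 → L1 miss wb→B1 [-]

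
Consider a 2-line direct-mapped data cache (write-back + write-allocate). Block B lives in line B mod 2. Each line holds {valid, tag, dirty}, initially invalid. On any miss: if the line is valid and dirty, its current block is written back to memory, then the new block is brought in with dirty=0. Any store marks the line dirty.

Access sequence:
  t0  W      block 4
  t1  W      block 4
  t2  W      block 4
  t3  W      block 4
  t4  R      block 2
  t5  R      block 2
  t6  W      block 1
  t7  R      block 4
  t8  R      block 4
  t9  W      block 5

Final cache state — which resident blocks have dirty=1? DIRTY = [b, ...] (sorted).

0: W B4 → L0 miss [D]
1: W B4 → L0 hit [D]
2: W B4 → L0 hit [D]
3: W B4 → L0 hit [D]
4: R B2 → L0 miss wb→B4 [-]
5: R B2 → L0 hit [-]
6: W B1 → L1 miss [D]
7: R B4 → L0 miss [-]
8: R B4 → L0 hit [-]
9: W B5 → L1 miss wb→B1 [D]

DIRTY = [5]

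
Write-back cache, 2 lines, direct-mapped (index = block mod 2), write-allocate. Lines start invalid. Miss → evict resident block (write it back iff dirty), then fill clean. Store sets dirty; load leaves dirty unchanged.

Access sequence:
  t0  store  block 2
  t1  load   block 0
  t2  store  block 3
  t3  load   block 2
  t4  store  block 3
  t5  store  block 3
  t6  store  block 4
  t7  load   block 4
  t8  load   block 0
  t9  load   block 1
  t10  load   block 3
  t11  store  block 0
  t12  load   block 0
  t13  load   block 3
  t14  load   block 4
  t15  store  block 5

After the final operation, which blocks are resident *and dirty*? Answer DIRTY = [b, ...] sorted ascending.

0: W B2 → L0 miss [D]
1: R B0 → L0 miss wb→B2 [-]
2: W B3 → L1 miss [D]
3: R B2 → L0 miss [-]
4: W B3 → L1 hit [D]
5: W B3 → L1 hit [D]
6: W B4 → L0 miss [D]
7: R B4 → L0 hit [D]
8: R B0 → L0 miss wb→B4 [-]
9: R B1 → L1 miss wb→B3 [-]
10: R B3 → L1 miss [-]
11: W B0 → L0 hit [D]
12: R B0 → L0 hit [D]
13: R B3 → L1 hit [-]
14: R B4 → L0 miss wb→B0 [-]
15: W B5 → L1 miss [D]

DIRTY = [5]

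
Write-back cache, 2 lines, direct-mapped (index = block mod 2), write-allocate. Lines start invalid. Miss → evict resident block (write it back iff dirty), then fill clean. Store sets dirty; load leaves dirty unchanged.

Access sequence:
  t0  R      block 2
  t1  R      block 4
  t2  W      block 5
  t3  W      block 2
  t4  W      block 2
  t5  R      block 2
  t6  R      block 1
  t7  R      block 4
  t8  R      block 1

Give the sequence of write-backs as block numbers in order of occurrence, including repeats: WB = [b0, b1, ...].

0: R B2 → L0 miss [-]
1: R B4 → L0 miss [-]
2: W B5 → L1 miss [D]
3: W B2 → L0 miss [D]
4: W B2 → L0 hit [D]
5: R B2 → L0 hit [D]
6: R B1 → L1 miss wb→B5 [-]
7: R B4 → L0 miss wb→B2 [-]
8: R B1 → L1 hit [-]

WB = [5, 2]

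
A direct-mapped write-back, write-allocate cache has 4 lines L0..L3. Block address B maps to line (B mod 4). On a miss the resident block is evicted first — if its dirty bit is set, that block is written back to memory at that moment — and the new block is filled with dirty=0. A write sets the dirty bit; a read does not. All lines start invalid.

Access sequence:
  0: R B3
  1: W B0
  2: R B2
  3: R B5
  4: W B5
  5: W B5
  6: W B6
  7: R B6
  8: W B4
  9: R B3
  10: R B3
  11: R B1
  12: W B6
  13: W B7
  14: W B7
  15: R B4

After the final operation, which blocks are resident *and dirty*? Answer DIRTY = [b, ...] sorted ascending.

0: R B3 -> L3 miss  d=-]
1: W B0 -> L0 miss  d=D]
2: R B2 -> L2 miss  d=-]
3: R B5 -> L1 miss  d=-]
4: W B5 -> L1 hit  d=D]
5: W B5 -> L1 hit  d=D]
6: W B6 -> L2 miss  d=D]
7: R B6 -> L2 hit  d=D]
8: W B4 -> L0 miss wb->B0  d=D]
9: R B3 -> L3 hit  d=-]
10: R B3 -> L3 hit  d=-]
11: R B1 -> L1 miss wb->B5  d=-]
12: W B6 -> L2 hit  d=D]
13: W B7 -> L3 miss  d=D]
14: W B7 -> L3 hit  d=D]
15: R B4 -> L0 hit  d=D]

DIRTY = [4, 6, 7]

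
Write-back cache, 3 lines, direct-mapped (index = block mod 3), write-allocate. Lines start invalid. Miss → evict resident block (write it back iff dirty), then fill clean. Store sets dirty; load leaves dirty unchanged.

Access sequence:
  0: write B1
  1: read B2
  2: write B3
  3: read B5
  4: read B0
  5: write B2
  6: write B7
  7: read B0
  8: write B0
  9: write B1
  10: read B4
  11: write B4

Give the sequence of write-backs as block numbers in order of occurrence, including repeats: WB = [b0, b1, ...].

WB = [3, 1, 7, 1]

0: W B1 -> L1 miss  d=D]
1: R B2 -> L2 miss  d=-]
2: W B3 -> L0 miss  d=D]
3: R B5 -> L2 miss  d=-]
4: R B0 -> L0 miss wb->B3  d=-]
5: W B2 -> L2 miss  d=D]
6: W B7 -> L1 miss wb->B1  d=D]
7: R B0 -> L0 hit  d=-]
8: W B0 -> L0 hit  d=D]
9: W B1 -> L1 miss wb->B7  d=D]
10: R B4 -> L1 miss wb->B1  d=-]
11: W B4 -> L1 hit  d=D]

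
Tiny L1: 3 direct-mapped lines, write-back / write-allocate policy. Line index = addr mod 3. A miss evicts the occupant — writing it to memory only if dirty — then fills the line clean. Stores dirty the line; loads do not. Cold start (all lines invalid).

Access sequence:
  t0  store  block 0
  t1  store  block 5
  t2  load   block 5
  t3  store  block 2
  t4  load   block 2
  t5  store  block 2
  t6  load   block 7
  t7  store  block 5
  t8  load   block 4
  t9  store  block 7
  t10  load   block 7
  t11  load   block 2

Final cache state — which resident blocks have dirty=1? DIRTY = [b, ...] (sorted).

DIRTY = [0, 7]

0: W B0 → L0 miss [D]
1: W B5 → L2 miss [D]
2: R B5 → L2 hit [D]
3: W B2 → L2 miss wb→B5 [D]
4: R B2 → L2 hit [D]
5: W B2 → L2 hit [D]
6: R B7 → L1 miss [-]
7: W B5 → L2 miss wb→B2 [D]
8: R B4 → L1 miss [-]
9: W B7 → L1 miss [D]
10: R B7 → L1 hit [D]
11: R B2 → L2 miss wb→B5 [-]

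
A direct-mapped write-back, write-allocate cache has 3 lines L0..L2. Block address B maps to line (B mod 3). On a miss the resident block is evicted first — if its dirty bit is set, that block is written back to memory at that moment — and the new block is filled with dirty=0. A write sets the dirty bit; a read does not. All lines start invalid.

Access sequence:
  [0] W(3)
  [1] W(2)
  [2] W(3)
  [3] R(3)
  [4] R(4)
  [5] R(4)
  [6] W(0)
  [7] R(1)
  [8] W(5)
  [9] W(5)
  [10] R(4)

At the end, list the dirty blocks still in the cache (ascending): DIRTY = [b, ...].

DIRTY = [0, 5]

  0 | W B3 → L0 miss [D]
  1 | W B2 → L2 miss [D]
  2 | W B3 → L0 hit [D]
  3 | R B3 → L0 hit [D]
  4 | R B4 → L1 miss [-]
  5 | R B4 → L1 hit [-]
  6 | W B0 → L0 miss wb→B3 [D]
  7 | R B1 → L1 miss [-]
  8 | W B5 → L2 miss wb→B2 [D]
  9 | W B5 → L2 hit [D]
  10 | R B4 → L1 miss [-]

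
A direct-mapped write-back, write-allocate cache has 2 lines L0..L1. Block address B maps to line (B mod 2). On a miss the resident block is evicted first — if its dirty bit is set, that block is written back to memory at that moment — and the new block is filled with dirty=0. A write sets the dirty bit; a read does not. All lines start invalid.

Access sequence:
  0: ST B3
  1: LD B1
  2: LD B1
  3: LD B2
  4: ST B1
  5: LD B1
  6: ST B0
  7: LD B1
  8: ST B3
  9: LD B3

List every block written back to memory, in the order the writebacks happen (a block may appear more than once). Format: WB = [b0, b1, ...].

0: W B3 -> L1 miss  d=D]
1: R B1 -> L1 miss wb->B3  d=-]
2: R B1 -> L1 hit  d=-]
3: R B2 -> L0 miss  d=-]
4: W B1 -> L1 hit  d=D]
5: R B1 -> L1 hit  d=D]
6: W B0 -> L0 miss  d=D]
7: R B1 -> L1 hit  d=D]
8: W B3 -> L1 miss wb->B1  d=D]
9: R B3 -> L1 hit  d=D]

WB = [3, 1]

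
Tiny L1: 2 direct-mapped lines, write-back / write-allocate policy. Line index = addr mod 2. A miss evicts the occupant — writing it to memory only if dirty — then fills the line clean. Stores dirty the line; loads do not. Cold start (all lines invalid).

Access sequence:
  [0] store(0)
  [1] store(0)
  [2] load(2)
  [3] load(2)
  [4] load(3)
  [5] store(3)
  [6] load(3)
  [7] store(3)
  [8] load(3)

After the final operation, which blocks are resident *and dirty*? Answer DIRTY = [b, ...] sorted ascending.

DIRTY = [3]

  0 | W B0 → L0 miss [D]
  1 | W B0 → L0 hit [D]
  2 | R B2 → L0 miss wb→B0 [-]
  3 | R B2 → L0 hit [-]
  4 | R B3 → L1 miss [-]
  5 | W B3 → L1 hit [D]
  6 | R B3 → L1 hit [D]
  7 | W B3 → L1 hit [D]
  8 | R B3 → L1 hit [D]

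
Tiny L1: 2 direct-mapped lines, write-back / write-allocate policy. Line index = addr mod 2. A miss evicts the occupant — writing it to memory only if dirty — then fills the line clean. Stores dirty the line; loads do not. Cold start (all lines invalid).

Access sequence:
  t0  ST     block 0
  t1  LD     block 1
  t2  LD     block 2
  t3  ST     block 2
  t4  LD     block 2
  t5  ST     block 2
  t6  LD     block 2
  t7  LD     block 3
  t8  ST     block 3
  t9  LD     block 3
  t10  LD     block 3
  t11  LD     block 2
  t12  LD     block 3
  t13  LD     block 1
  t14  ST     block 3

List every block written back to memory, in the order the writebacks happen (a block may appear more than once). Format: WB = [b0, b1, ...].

  0 | W B0 → L0 miss [D]
  1 | R B1 → L1 miss [-]
  2 | R B2 → L0 miss wb→B0 [-]
  3 | W B2 → L0 hit [D]
  4 | R B2 → L0 hit [D]
  5 | W B2 → L0 hit [D]
  6 | R B2 → L0 hit [D]
  7 | R B3 → L1 miss [-]
  8 | W B3 → L1 hit [D]
  9 | R B3 → L1 hit [D]
  10 | R B3 → L1 hit [D]
  11 | R B2 → L0 hit [D]
  12 | R B3 → L1 hit [D]
  13 | R B1 → L1 miss wb→B3 [-]
  14 | W B3 → L1 miss [D]

WB = [0, 3]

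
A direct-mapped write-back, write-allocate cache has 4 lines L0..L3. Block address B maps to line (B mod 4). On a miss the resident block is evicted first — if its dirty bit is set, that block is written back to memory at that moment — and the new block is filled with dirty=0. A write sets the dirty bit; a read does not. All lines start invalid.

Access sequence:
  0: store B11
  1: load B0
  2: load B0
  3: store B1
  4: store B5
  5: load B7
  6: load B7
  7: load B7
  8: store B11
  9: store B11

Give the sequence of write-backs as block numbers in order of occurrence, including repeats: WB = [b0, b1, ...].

  0 | W B11 → L3 miss [D]
  1 | R B0 → L0 miss [-]
  2 | R B0 → L0 hit [-]
  3 | W B1 → L1 miss [D]
  4 | W B5 → L1 miss wb→B1 [D]
  5 | R B7 → L3 miss wb→B11 [-]
  6 | R B7 → L3 hit [-]
  7 | R B7 → L3 hit [-]
  8 | W B11 → L3 miss [D]
  9 | W B11 → L3 hit [D]

WB = [1, 11]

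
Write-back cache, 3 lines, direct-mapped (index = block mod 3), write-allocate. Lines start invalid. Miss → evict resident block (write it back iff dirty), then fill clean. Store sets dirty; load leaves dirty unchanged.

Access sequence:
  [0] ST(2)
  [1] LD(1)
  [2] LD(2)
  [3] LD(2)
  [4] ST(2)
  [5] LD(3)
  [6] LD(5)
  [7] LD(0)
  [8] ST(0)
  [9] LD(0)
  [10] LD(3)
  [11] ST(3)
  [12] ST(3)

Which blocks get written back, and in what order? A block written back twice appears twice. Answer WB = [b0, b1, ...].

WB = [2, 0]

  0 | W B2 → L2 miss [D]
  1 | R B1 → L1 miss [-]
  2 | R B2 → L2 hit [D]
  3 | R B2 → L2 hit [D]
  4 | W B2 → L2 hit [D]
  5 | R B3 → L0 miss [-]
  6 | R B5 → L2 miss wb→B2 [-]
  7 | R B0 → L0 miss [-]
  8 | W B0 → L0 hit [D]
  9 | R B0 → L0 hit [D]
  10 | R B3 → L0 miss wb→B0 [-]
  11 | W B3 → L0 hit [D]
  12 | W B3 → L0 hit [D]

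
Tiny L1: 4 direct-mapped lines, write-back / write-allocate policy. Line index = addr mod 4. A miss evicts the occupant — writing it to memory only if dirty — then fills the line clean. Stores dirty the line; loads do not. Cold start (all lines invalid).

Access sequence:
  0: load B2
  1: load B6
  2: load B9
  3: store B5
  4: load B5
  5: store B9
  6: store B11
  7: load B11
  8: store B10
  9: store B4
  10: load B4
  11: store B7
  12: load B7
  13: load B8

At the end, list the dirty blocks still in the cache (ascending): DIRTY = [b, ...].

0: R B2 → L2 miss [-]
1: R B6 → L2 miss [-]
2: R B9 → L1 miss [-]
3: W B5 → L1 miss [D]
4: R B5 → L1 hit [D]
5: W B9 → L1 miss wb→B5 [D]
6: W B11 → L3 miss [D]
7: R B11 → L3 hit [D]
8: W B10 → L2 miss [D]
9: W B4 → L0 miss [D]
10: R B4 → L0 hit [D]
11: W B7 → L3 miss wb→B11 [D]
12: R B7 → L3 hit [D]
13: R B8 → L0 miss wb→B4 [-]

DIRTY = [7, 9, 10]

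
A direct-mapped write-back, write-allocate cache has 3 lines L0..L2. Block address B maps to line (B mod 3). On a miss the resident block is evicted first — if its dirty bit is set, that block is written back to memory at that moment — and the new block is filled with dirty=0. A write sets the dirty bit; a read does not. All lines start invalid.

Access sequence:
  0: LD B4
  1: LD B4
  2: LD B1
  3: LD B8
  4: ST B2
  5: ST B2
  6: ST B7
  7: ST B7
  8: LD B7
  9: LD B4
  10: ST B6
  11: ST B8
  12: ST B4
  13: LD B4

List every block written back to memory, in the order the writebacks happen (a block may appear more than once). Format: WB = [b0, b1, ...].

WB = [7, 2]

  0 | R B4 → L1 miss [-]
  1 | R B4 → L1 hit [-]
  2 | R B1 → L1 miss [-]
  3 | R B8 → L2 miss [-]
  4 | W B2 → L2 miss [D]
  5 | W B2 → L2 hit [D]
  6 | W B7 → L1 miss [D]
  7 | W B7 → L1 hit [D]
  8 | R B7 → L1 hit [D]
  9 | R B4 → L1 miss wb→B7 [-]
  10 | W B6 → L0 miss [D]
  11 | W B8 → L2 miss wb→B2 [D]
  12 | W B4 → L1 hit [D]
  13 | R B4 → L1 hit [D]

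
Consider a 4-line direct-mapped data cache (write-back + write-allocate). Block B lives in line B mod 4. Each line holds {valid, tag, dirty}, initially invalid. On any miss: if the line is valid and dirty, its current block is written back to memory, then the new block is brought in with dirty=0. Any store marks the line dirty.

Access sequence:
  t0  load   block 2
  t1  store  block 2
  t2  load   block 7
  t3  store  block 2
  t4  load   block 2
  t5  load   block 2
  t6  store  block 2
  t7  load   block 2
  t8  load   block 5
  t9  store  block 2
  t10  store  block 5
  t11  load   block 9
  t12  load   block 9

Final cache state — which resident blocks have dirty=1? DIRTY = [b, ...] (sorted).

DIRTY = [2]

  0 | R B2 → L2 miss [-]
  1 | W B2 → L2 hit [D]
  2 | R B7 → L3 miss [-]
  3 | W B2 → L2 hit [D]
  4 | R B2 → L2 hit [D]
  5 | R B2 → L2 hit [D]
  6 | W B2 → L2 hit [D]
  7 | R B2 → L2 hit [D]
  8 | R B5 → L1 miss [-]
  9 | W B2 → L2 hit [D]
  10 | W B5 → L1 hit [D]
  11 | R B9 → L1 miss wb→B5 [-]
  12 | R B9 → L1 hit [-]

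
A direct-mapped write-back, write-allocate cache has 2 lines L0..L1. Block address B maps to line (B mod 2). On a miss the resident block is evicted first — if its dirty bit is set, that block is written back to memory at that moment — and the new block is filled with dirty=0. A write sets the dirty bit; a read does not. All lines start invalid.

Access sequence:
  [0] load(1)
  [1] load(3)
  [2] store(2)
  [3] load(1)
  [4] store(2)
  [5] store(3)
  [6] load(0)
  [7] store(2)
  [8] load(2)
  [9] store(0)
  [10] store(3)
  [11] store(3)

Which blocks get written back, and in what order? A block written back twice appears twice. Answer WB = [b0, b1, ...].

WB = [2, 2]

  0 | R B1 → L1 miss [-]
  1 | R B3 → L1 miss [-]
  2 | W B2 → L0 miss [D]
  3 | R B1 → L1 miss [-]
  4 | W B2 → L0 hit [D]
  5 | W B3 → L1 miss [D]
  6 | R B0 → L0 miss wb→B2 [-]
  7 | W B2 → L0 miss [D]
  8 | R B2 → L0 hit [D]
  9 | W B0 → L0 miss wb→B2 [D]
  10 | W B3 → L1 hit [D]
  11 | W B3 → L1 hit [D]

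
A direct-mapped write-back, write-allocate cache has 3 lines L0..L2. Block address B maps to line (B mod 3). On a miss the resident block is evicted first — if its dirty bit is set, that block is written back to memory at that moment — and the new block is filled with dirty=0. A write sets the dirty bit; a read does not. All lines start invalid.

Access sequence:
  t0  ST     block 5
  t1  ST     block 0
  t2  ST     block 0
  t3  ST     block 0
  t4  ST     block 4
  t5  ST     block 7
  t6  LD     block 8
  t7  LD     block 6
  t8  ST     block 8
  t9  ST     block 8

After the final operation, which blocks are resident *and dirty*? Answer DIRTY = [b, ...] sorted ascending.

  0 | W B5 → L2 miss [D]
  1 | W B0 → L0 miss [D]
  2 | W B0 → L0 hit [D]
  3 | W B0 → L0 hit [D]
  4 | W B4 → L1 miss [D]
  5 | W B7 → L1 miss wb→B4 [D]
  6 | R B8 → L2 miss wb→B5 [-]
  7 | R B6 → L0 miss wb→B0 [-]
  8 | W B8 → L2 hit [D]
  9 | W B8 → L2 hit [D]

DIRTY = [7, 8]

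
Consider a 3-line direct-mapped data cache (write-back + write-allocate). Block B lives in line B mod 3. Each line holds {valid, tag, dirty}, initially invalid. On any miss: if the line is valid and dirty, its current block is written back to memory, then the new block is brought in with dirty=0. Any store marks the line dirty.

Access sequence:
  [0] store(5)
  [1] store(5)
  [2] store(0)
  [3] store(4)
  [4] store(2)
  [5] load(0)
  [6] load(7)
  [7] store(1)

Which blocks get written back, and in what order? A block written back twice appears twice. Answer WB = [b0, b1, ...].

0: W B5 -> L2 miss  d=D]
1: W B5 -> L2 hit  d=D]
2: W B0 -> L0 miss  d=D]
3: W B4 -> L1 miss  d=D]
4: W B2 -> L2 miss wb->B5  d=D]
5: R B0 -> L0 hit  d=D]
6: R B7 -> L1 miss wb->B4  d=-]
7: W B1 -> L1 miss  d=D]

WB = [5, 4]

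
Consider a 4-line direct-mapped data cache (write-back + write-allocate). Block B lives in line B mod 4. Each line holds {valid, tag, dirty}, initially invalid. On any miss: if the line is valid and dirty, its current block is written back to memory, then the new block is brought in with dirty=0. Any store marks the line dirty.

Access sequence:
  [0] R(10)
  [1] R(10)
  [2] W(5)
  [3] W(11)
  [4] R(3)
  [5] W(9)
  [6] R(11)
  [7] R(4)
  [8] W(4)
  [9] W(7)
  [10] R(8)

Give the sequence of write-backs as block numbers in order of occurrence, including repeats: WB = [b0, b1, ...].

0: R B10 -> L2 miss  d=-]
1: R B10 -> L2 hit  d=-]
2: W B5 -> L1 miss  d=D]
3: W B11 -> L3 miss  d=D]
4: R B3 -> L3 miss wb->B11  d=-]
5: W B9 -> L1 miss wb->B5  d=D]
6: R B11 -> L3 miss  d=-]
7: R B4 -> L0 miss  d=-]
8: W B4 -> L0 hit  d=D]
9: W B7 -> L3 miss  d=D]
10: R B8 -> L0 miss wb->B4  d=-]

WB = [11, 5, 4]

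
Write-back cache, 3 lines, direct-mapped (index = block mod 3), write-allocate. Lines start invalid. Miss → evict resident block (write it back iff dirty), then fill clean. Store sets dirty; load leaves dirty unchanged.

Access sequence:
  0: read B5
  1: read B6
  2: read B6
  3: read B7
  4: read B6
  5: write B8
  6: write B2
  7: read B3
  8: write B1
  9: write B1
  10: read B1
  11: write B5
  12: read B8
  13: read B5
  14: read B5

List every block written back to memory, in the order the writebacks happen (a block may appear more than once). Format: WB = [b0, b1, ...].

WB = [8, 2, 5]

  0 | R B5 → L2 miss [-]
  1 | R B6 → L0 miss [-]
  2 | R B6 → L0 hit [-]
  3 | R B7 → L1 miss [-]
  4 | R B6 → L0 hit [-]
  5 | W B8 → L2 miss [D]
  6 | W B2 → L2 miss wb→B8 [D]
  7 | R B3 → L0 miss [-]
  8 | W B1 → L1 miss [D]
  9 | W B1 → L1 hit [D]
  10 | R B1 → L1 hit [D]
  11 | W B5 → L2 miss wb→B2 [D]
  12 | R B8 → L2 miss wb→B5 [-]
  13 | R B5 → L2 miss [-]
  14 | R B5 → L2 hit [-]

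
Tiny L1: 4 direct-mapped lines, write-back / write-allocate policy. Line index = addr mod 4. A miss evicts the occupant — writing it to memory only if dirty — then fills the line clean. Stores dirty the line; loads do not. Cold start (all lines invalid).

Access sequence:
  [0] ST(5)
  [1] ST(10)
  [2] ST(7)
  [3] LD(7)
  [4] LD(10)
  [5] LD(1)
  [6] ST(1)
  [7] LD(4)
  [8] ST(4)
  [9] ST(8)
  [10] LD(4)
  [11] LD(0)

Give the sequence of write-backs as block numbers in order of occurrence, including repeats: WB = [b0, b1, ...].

WB = [5, 4, 8]

0: W B5 → L1 miss [D]
1: W B10 → L2 miss [D]
2: W B7 → L3 miss [D]
3: R B7 → L3 hit [D]
4: R B10 → L2 hit [D]
5: R B1 → L1 miss wb→B5 [-]
6: W B1 → L1 hit [D]
7: R B4 → L0 miss [-]
8: W B4 → L0 hit [D]
9: W B8 → L0 miss wb→B4 [D]
10: R B4 → L0 miss wb→B8 [-]
11: R B0 → L0 miss [-]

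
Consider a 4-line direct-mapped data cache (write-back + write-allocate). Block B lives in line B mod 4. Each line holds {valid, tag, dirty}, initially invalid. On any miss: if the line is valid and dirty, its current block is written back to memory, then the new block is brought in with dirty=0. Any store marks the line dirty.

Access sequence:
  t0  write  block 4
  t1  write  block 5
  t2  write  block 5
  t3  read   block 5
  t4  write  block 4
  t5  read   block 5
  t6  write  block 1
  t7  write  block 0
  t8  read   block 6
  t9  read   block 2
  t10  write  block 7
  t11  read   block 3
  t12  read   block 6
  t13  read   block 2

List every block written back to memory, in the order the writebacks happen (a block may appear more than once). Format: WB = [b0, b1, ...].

WB = [5, 4, 7]

0: W B4 → L0 miss [D]
1: W B5 → L1 miss [D]
2: W B5 → L1 hit [D]
3: R B5 → L1 hit [D]
4: W B4 → L0 hit [D]
5: R B5 → L1 hit [D]
6: W B1 → L1 miss wb→B5 [D]
7: W B0 → L0 miss wb→B4 [D]
8: R B6 → L2 miss [-]
9: R B2 → L2 miss [-]
10: W B7 → L3 miss [D]
11: R B3 → L3 miss wb→B7 [-]
12: R B6 → L2 miss [-]
13: R B2 → L2 miss [-]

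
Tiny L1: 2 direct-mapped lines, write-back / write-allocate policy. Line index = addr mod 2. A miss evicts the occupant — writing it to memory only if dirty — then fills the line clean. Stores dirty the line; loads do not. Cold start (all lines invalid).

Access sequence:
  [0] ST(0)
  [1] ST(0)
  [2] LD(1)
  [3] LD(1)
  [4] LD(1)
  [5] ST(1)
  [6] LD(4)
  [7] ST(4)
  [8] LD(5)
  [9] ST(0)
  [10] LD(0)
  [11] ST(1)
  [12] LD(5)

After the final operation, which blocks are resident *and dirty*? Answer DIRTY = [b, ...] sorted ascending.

DIRTY = [0]

  0 | W B0 → L0 miss [D]
  1 | W B0 → L0 hit [D]
  2 | R B1 → L1 miss [-]
  3 | R B1 → L1 hit [-]
  4 | R B1 → L1 hit [-]
  5 | W B1 → L1 hit [D]
  6 | R B4 → L0 miss wb→B0 [-]
  7 | W B4 → L0 hit [D]
  8 | R B5 → L1 miss wb→B1 [-]
  9 | W B0 → L0 miss wb→B4 [D]
  10 | R B0 → L0 hit [D]
  11 | W B1 → L1 miss [D]
  12 | R B5 → L1 miss wb→B1 [-]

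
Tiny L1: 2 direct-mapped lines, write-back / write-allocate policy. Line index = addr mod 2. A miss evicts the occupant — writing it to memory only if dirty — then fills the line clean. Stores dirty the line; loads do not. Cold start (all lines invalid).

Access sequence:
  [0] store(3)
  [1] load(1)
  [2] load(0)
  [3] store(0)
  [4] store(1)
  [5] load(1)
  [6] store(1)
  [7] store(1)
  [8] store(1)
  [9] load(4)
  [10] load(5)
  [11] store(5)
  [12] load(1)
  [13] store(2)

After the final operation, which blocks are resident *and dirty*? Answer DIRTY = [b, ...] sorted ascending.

0: W B3 -> L1 miss  d=D]
1: R B1 -> L1 miss wb->B3  d=-]
2: R B0 -> L0 miss  d=-]
3: W B0 -> L0 hit  d=D]
4: W B1 -> L1 hit  d=D]
5: R B1 -> L1 hit  d=D]
6: W B1 -> L1 hit  d=D]
7: W B1 -> L1 hit  d=D]
8: W B1 -> L1 hit  d=D]
9: R B4 -> L0 miss wb->B0  d=-]
10: R B5 -> L1 miss wb->B1  d=-]
11: W B5 -> L1 hit  d=D]
12: R B1 -> L1 miss wb->B5  d=-]
13: W B2 -> L0 miss  d=D]

DIRTY = [2]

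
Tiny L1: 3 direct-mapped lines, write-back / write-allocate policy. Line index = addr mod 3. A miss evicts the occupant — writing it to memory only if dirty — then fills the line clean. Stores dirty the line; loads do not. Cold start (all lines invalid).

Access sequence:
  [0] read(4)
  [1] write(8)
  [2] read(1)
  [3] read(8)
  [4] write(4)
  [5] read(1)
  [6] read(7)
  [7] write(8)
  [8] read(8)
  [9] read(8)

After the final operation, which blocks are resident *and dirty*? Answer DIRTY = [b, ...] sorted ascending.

DIRTY = [8]

0: R B4 -> L1 miss  d=-]
1: W B8 -> L2 miss  d=D]
2: R B1 -> L1 miss  d=-]
3: R B8 -> L2 hit  d=D]
4: W B4 -> L1 miss  d=D]
5: R B1 -> L1 miss wb->B4  d=-]
6: R B7 -> L1 miss  d=-]
7: W B8 -> L2 hit  d=D]
8: R B8 -> L2 hit  d=D]
9: R B8 -> L2 hit  d=D]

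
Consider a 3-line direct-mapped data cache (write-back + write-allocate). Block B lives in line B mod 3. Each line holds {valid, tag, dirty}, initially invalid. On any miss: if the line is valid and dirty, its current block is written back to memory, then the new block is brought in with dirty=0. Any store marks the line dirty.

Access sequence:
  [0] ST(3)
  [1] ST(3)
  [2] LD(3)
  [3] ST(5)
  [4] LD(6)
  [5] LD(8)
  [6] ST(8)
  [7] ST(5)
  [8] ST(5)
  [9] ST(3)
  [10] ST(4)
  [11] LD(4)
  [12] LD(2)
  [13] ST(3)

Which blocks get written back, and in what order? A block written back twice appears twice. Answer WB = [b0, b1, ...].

0: W B3 → L0 miss [D]
1: W B3 → L0 hit [D]
2: R B3 → L0 hit [D]
3: W B5 → L2 miss [D]
4: R B6 → L0 miss wb→B3 [-]
5: R B8 → L2 miss wb→B5 [-]
6: W B8 → L2 hit [D]
7: W B5 → L2 miss wb→B8 [D]
8: W B5 → L2 hit [D]
9: W B3 → L0 miss [D]
10: W B4 → L1 miss [D]
11: R B4 → L1 hit [D]
12: R B2 → L2 miss wb→B5 [-]
13: W B3 → L0 hit [D]

WB = [3, 5, 8, 5]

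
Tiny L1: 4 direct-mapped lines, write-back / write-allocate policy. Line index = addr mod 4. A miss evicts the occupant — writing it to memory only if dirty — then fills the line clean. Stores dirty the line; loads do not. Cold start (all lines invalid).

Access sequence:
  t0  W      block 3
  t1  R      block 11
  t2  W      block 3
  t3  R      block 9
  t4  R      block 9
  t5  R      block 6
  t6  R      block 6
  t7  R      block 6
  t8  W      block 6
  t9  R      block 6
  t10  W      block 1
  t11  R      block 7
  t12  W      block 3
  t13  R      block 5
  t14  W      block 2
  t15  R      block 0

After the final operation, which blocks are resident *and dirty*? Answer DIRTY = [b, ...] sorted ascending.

  0 | W B3 → L3 miss [D]
  1 | R B11 → L3 miss wb→B3 [-]
  2 | W B3 → L3 miss [D]
  3 | R B9 → L1 miss [-]
  4 | R B9 → L1 hit [-]
  5 | R B6 → L2 miss [-]
  6 | R B6 → L2 hit [-]
  7 | R B6 → L2 hit [-]
  8 | W B6 → L2 hit [D]
  9 | R B6 → L2 hit [D]
  10 | W B1 → L1 miss [D]
  11 | R B7 → L3 miss wb→B3 [-]
  12 | W B3 → L3 miss [D]
  13 | R B5 → L1 miss wb→B1 [-]
  14 | W B2 → L2 miss wb→B6 [D]
  15 | R B0 → L0 miss [-]

DIRTY = [2, 3]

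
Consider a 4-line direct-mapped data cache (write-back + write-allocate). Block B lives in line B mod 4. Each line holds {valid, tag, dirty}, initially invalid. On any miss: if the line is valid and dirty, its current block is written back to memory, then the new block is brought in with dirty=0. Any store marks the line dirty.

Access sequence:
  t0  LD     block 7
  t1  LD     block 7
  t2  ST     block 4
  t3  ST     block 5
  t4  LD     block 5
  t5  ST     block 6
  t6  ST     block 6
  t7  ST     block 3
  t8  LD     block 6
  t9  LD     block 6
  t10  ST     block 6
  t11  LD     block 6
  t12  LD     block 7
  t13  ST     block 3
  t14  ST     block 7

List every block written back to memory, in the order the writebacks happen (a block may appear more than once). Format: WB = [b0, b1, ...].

  0 | R B7 → L3 miss [-]
  1 | R B7 → L3 hit [-]
  2 | W B4 → L0 miss [D]
  3 | W B5 → L1 miss [D]
  4 | R B5 → L1 hit [D]
  5 | W B6 → L2 miss [D]
  6 | W B6 → L2 hit [D]
  7 | W B3 → L3 miss [D]
  8 | R B6 → L2 hit [D]
  9 | R B6 → L2 hit [D]
  10 | W B6 → L2 hit [D]
  11 | R B6 → L2 hit [D]
  12 | R B7 → L3 miss wb→B3 [-]
  13 | W B3 → L3 miss [D]
  14 | W B7 → L3 miss wb→B3 [D]

WB = [3, 3]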